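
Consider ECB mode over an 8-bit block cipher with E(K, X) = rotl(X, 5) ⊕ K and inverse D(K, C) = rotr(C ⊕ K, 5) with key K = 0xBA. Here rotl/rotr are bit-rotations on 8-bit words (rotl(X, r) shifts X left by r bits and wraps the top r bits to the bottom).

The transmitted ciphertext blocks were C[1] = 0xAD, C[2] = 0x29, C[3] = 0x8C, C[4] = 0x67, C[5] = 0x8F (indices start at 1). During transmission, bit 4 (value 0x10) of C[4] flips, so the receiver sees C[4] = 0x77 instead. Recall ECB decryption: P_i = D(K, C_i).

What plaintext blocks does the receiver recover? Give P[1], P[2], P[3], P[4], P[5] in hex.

P[1] = 0xB8, P[2] = 0x9C, P[3] = 0xB1, P[4] = 0x6E, P[5] = 0xA9

Only C[4] changed, to 0x77. In ECB, a change in C_i affects only P_i. Decrypting the received ciphertext:
P[1]: D(K, 0xAD) = 0xB8.
P[2]: D(K, 0x29) = 0x9C.
P[3]: D(K, 0x8C) = 0xB1.
P[4]: D(K, 0x77) = 0x6E.
P[5]: D(K, 0x8F) = 0xA9.
Blocks that differ from the original plaintext: P[4].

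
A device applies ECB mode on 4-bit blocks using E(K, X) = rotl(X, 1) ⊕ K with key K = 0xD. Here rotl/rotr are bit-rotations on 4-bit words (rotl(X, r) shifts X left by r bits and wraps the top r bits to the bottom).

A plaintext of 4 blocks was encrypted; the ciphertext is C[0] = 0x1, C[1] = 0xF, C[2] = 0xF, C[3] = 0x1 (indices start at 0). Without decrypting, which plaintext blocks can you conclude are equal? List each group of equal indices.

ECB encrypts each block independently with the same key, so equal ciphertext blocks imply equal plaintext blocks.
C[0] = C[3] = 0x1, so P[0] = P[3].
C[1] = C[2] = 0xF, so P[1] = P[2].

P[0] = P[3]; P[1] = P[2]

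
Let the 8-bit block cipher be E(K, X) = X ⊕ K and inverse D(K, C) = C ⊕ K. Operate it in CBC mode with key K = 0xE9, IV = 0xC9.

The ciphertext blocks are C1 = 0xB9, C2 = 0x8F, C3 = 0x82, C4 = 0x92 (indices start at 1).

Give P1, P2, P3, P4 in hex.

P1 = 0x99, P2 = 0xDF, P3 = 0xE4, P4 = 0xF9

CBC decryption: P_i = D(K, C_i) ⊕ C_{i−1}, with C_{0} = IV.
P1: D(K, 0xB9) = 0x50; 0x50 ⊕ 0xC9 = 0x99.
P2: D(K, 0x8F) = 0x66; 0x66 ⊕ 0xB9 = 0xDF.
P3: D(K, 0x82) = 0x6B; 0x6B ⊕ 0x8F = 0xE4.
P4: D(K, 0x92) = 0x7B; 0x7B ⊕ 0x82 = 0xF9.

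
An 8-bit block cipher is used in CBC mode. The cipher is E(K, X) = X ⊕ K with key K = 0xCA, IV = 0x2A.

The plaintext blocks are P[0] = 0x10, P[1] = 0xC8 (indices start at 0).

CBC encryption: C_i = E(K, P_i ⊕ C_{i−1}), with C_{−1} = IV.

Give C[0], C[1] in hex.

C[0]: P[0] ⊕ 0x2A = 0x3A; E(K, 0x3A) = 0xF0.
C[1]: P[1] ⊕ 0xF0 = 0x38; E(K, 0x38) = 0xF2.

C[0] = 0xF0, C[1] = 0xF2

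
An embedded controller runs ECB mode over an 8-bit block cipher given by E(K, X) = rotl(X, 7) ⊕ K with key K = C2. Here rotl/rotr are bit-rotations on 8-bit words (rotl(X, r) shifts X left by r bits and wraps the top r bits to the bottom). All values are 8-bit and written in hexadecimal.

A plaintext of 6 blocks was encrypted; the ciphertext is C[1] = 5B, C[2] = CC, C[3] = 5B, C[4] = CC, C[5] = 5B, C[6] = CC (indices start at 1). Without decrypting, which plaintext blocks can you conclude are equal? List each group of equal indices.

P[1] = P[3] = P[5]; P[2] = P[4] = P[6]

ECB encrypts each block independently with the same key, so equal ciphertext blocks imply equal plaintext blocks.
C[1] = C[3] = C[5] = 5B, so P[1] = P[3] = P[5].
C[2] = C[4] = C[6] = CC, so P[2] = P[4] = P[6].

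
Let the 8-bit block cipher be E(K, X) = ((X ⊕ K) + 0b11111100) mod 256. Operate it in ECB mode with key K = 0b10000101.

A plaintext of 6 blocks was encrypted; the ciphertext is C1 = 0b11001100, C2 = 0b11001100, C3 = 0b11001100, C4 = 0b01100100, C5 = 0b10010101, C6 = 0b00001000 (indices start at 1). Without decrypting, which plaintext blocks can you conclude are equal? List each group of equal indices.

P1 = P2 = P3

ECB encrypts each block independently with the same key, so equal ciphertext blocks imply equal plaintext blocks.
C1 = C2 = C3 = 0b11001100, so P1 = P2 = P3.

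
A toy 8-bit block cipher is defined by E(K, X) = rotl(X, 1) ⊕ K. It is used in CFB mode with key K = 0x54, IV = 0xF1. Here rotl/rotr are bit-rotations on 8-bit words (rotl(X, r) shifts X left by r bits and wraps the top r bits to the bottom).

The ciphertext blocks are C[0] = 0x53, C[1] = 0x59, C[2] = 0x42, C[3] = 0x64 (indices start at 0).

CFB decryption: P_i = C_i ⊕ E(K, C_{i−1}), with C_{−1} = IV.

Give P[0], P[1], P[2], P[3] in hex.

P[0] = 0xE4, P[1] = 0xAB, P[2] = 0xA4, P[3] = 0xB4

P[0]: E(K, 0xF1) = 0xB7; 0x53 ⊕ 0xB7 = 0xE4.
P[1]: E(K, 0x53) = 0xF2; 0x59 ⊕ 0xF2 = 0xAB.
P[2]: E(K, 0x59) = 0xE6; 0x42 ⊕ 0xE6 = 0xA4.
P[3]: E(K, 0x42) = 0xD0; 0x64 ⊕ 0xD0 = 0xB4.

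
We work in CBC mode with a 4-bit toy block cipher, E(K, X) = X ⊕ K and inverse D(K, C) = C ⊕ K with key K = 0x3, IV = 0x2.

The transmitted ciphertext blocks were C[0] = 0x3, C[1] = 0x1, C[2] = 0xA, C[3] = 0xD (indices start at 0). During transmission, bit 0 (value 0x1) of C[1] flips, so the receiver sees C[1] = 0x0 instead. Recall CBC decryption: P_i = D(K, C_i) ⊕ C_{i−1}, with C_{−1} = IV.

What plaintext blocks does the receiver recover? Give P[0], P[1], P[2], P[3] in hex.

P[0] = 0x2, P[1] = 0x0, P[2] = 0x9, P[3] = 0x4

Only C[1] changed, to 0x0. In CBC, a change in C_i garbles P_i and flips the same bit in P_{i+1}. Decrypting the received ciphertext:
P[0]: D(K, 0x3) = 0x0; 0x0 ⊕ 0x2 = 0x2.
P[1]: D(K, 0x0) = 0x3; 0x3 ⊕ 0x3 = 0x0.
P[2]: D(K, 0xA) = 0x9; 0x9 ⊕ 0x0 = 0x9.
P[3]: D(K, 0xD) = 0xE; 0xE ⊕ 0xA = 0x4.
Blocks that differ from the original plaintext: P[1], P[2].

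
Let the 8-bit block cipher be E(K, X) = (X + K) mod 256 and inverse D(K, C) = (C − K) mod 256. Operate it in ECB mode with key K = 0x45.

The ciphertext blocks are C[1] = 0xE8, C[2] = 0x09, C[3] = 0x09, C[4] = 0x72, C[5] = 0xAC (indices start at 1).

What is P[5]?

ECB decryption: P_i = D(K, C_i).
P[5]: D(K, 0xAC) = 0x67.

P[5] = 0x67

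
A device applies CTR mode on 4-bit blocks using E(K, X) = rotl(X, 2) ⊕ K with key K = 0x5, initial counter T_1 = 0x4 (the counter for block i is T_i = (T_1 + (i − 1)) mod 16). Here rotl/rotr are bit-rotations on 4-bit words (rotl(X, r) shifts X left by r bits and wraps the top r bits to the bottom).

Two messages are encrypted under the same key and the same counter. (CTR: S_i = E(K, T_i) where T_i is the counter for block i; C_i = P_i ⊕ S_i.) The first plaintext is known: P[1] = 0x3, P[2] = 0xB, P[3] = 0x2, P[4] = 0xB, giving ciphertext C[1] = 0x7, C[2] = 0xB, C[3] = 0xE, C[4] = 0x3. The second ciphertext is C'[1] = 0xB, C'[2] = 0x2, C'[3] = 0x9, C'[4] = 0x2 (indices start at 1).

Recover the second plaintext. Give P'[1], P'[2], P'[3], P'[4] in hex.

In CTR with a reused counter, both messages share the same keystream S_i, so C_i ⊕ C'_i = P_i ⊕ P'_i and thus P'_i = P_i ⊕ C_i ⊕ C'_i.
P'[1]: 0x3 ⊕ 0x7 ⊕ 0xB = 0xF.
P'[2]: 0xB ⊕ 0xB ⊕ 0x2 = 0x2.
P'[3]: 0x2 ⊕ 0xE ⊕ 0x9 = 0x5.
P'[4]: 0xB ⊕ 0x3 ⊕ 0x2 = 0xA.

P'[1] = 0xF, P'[2] = 0x2, P'[3] = 0x5, P'[4] = 0xA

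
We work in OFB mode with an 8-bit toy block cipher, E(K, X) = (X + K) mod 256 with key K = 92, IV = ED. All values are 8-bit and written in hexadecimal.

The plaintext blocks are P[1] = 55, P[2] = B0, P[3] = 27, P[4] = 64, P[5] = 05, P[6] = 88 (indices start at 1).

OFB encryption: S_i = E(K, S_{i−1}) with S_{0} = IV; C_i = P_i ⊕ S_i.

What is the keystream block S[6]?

59

C[1]: S = E(K, ED) = 7F; 55 ⊕ 7F = 2A.
C[2]: S = E(K, 7F) = 11; B0 ⊕ 11 = A1.
C[3]: S = E(K, 11) = A3; 27 ⊕ A3 = 84.
C[4]: S = E(K, A3) = 35; 64 ⊕ 35 = 51.
C[5]: S = E(K, 35) = C7; 05 ⊕ C7 = C2.
C[6]: S = E(K, C7) = 59; 88 ⊕ 59 = D1.
So S[6] = 59.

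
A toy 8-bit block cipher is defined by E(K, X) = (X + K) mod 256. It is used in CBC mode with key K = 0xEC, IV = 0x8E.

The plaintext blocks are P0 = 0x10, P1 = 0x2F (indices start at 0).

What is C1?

C1 = 0x91

CBC encryption: C_i = E(K, P_i ⊕ C_{i−1}), with C_{−1} = IV.
C0: P0 ⊕ 0x8E = 0x9E; E(K, 0x9E) = 0x8A.
C1: P1 ⊕ 0x8A = 0xA5; E(K, 0xA5) = 0x91.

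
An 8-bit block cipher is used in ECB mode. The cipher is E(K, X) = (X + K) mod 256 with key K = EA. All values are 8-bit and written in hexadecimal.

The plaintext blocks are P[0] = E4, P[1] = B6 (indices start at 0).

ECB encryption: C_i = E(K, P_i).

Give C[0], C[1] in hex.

C[0] = CE, C[1] = A0

C[0]: E(K, E4) = CE.
C[1]: E(K, B6) = A0.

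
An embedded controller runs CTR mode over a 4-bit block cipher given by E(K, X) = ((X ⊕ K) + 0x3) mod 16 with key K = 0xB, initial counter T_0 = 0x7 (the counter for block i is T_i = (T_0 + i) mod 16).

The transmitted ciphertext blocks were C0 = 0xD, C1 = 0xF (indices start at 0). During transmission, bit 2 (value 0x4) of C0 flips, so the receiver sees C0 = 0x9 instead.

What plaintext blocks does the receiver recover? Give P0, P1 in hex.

CTR decryption: S_i = E(K, T_i) where T_i is the counter for block i; P_i = C_i ⊕ S_i.
Only C0 changed, to 0x9. In CTR, a change in C_i flips the same bit in P_i only; the keystream is unaffected. Decrypting the received ciphertext:
P0: T = 0x7, S = E(K, T) = 0xF; 0x9 ⊕ 0xF = 0x6.
P1: T = 0x8, S = E(K, T) = 0x6; 0xF ⊕ 0x6 = 0x9.
Blocks that differ from the original plaintext: P0.

P0 = 0x6, P1 = 0x9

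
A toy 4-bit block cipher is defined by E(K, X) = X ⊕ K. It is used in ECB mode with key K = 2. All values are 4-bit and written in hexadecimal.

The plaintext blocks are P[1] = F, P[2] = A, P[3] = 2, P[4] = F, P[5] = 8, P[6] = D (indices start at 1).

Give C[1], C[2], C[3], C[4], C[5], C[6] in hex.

ECB encryption: C_i = E(K, P_i).
C[1]: E(K, F) = D.
C[2]: E(K, A) = 8.
C[3]: E(K, 2) = 0.
C[4]: E(K, F) = D.
C[5]: E(K, 8) = A.
C[6]: E(K, D) = F.

C[1] = D, C[2] = 8, C[3] = 0, C[4] = D, C[5] = A, C[6] = F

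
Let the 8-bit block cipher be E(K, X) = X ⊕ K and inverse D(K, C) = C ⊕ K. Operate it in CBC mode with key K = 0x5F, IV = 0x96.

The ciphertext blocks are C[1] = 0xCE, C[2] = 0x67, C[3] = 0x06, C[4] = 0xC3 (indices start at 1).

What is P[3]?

CBC decryption: P_i = D(K, C_i) ⊕ C_{i−1}, with C_{0} = IV.
P[3]: D(K, 0x06) = 0x59; 0x59 ⊕ 0x67 = 0x3E.

P[3] = 0x3E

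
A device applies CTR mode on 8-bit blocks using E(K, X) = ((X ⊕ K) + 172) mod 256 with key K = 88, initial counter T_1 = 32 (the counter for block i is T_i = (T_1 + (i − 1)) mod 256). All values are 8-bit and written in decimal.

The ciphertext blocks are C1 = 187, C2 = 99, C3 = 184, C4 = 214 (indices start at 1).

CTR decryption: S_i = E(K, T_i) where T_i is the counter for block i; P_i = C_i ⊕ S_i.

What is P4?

P4: T = 35, S = E(K, T) = 39; 214 ⊕ 39 = 241.

P4 = 241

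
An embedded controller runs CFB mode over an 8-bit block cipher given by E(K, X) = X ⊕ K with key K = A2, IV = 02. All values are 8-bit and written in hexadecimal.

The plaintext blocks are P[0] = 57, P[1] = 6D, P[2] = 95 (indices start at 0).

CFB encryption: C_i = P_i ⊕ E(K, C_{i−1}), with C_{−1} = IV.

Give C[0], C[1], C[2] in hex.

C[0]: E(K, 02) = A0; 57 ⊕ A0 = F7.
C[1]: E(K, F7) = 55; 6D ⊕ 55 = 38.
C[2]: E(K, 38) = 9A; 95 ⊕ 9A = 0F.

C[0] = F7, C[1] = 38, C[2] = 0F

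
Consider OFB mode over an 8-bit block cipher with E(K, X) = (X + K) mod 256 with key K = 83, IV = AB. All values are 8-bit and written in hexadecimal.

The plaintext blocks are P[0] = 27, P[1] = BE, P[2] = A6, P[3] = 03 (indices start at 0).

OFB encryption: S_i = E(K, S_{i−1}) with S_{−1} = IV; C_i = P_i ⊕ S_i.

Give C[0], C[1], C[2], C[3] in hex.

C[0] = 09, C[1] = 0F, C[2] = 92, C[3] = B4

C[0]: S = E(K, AB) = 2E; 27 ⊕ 2E = 09.
C[1]: S = E(K, 2E) = B1; BE ⊕ B1 = 0F.
C[2]: S = E(K, B1) = 34; A6 ⊕ 34 = 92.
C[3]: S = E(K, 34) = B7; 03 ⊕ B7 = B4.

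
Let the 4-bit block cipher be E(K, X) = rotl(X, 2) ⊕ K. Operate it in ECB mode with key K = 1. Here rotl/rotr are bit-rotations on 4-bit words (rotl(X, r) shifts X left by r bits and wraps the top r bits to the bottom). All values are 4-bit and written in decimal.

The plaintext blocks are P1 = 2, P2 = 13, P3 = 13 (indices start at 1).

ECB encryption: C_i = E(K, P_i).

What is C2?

C2 = 6

C2: E(K, 13) = 6.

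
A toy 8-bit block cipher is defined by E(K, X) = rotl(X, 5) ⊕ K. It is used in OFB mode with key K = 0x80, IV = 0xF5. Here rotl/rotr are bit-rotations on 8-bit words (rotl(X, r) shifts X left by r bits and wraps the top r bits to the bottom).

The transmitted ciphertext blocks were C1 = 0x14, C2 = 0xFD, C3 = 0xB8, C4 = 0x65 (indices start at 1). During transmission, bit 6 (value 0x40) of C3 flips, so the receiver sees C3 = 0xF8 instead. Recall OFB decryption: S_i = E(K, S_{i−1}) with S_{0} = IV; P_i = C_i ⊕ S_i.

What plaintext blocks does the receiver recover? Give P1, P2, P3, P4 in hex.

P1 = 0x2A, P2 = 0xBA, P3 = 0x90, P4 = 0xE8

Only C3 changed, to 0xF8. In OFB, a change in C_i flips the same bit in P_i only; the keystream is unaffected. Decrypting the received ciphertext:
P1: S = E(K, 0xF5) = 0x3E; 0x14 ⊕ 0x3E = 0x2A.
P2: S = E(K, 0x3E) = 0x47; 0xFD ⊕ 0x47 = 0xBA.
P3: S = E(K, 0x47) = 0x68; 0xF8 ⊕ 0x68 = 0x90.
P4: S = E(K, 0x68) = 0x8D; 0x65 ⊕ 0x8D = 0xE8.
Blocks that differ from the original plaintext: P3.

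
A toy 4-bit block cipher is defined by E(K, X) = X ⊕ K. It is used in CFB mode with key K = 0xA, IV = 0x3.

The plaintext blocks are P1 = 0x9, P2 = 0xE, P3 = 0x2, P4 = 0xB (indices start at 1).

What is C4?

CFB encryption: C_i = P_i ⊕ E(K, C_{i−1}), with C_{0} = IV.
C1: E(K, 0x3) = 0x9; 0x9 ⊕ 0x9 = 0x0.
C2: E(K, 0x0) = 0xA; 0xE ⊕ 0xA = 0x4.
C3: E(K, 0x4) = 0xE; 0x2 ⊕ 0xE = 0xC.
C4: E(K, 0xC) = 0x6; 0xB ⊕ 0x6 = 0xD.

C4 = 0xD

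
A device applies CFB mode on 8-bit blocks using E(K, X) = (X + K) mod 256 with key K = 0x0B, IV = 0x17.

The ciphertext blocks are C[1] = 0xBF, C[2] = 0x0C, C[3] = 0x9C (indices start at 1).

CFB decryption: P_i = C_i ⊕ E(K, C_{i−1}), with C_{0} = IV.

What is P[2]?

P[2] = 0xC6

P[2]: E(K, 0xBF) = 0xCA; 0x0C ⊕ 0xCA = 0xC6.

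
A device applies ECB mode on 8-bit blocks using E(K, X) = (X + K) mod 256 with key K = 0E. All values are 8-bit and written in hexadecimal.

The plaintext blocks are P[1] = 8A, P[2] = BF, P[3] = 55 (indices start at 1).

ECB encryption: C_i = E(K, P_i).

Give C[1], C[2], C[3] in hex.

C[1] = 98, C[2] = CD, C[3] = 63

C[1]: E(K, 8A) = 98.
C[2]: E(K, BF) = CD.
C[3]: E(K, 55) = 63.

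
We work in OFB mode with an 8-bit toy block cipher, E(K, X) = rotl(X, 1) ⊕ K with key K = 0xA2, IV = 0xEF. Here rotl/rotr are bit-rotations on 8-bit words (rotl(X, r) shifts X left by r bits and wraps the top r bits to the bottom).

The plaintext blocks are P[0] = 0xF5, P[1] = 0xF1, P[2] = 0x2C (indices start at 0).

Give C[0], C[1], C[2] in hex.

C[0] = 0x88, C[1] = 0xA9, C[2] = 0x3E

OFB encryption: S_i = E(K, S_{i−1}) with S_{−1} = IV; C_i = P_i ⊕ S_i.
C[0]: S = E(K, 0xEF) = 0x7D; 0xF5 ⊕ 0x7D = 0x88.
C[1]: S = E(K, 0x7D) = 0x58; 0xF1 ⊕ 0x58 = 0xA9.
C[2]: S = E(K, 0x58) = 0x12; 0x2C ⊕ 0x12 = 0x3E.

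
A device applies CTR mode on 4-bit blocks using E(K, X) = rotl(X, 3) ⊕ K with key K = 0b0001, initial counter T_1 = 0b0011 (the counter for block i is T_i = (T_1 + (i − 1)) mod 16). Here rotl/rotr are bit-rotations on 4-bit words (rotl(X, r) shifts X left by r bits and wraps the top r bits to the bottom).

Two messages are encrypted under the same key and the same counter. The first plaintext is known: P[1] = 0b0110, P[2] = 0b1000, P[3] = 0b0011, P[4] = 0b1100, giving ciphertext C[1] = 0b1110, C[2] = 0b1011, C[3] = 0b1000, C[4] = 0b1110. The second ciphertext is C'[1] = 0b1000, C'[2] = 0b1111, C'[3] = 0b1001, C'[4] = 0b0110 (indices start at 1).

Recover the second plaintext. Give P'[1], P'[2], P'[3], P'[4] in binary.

P'[1] = 0b0000, P'[2] = 0b1100, P'[3] = 0b0010, P'[4] = 0b0100

In CTR with a reused counter, both messages share the same keystream S_i, so C_i ⊕ C'_i = P_i ⊕ P'_i and thus P'_i = P_i ⊕ C_i ⊕ C'_i.
P'[1]: 0b0110 ⊕ 0b1110 ⊕ 0b1000 = 0b0000.
P'[2]: 0b1000 ⊕ 0b1011 ⊕ 0b1111 = 0b1100.
P'[3]: 0b0011 ⊕ 0b1000 ⊕ 0b1001 = 0b0010.
P'[4]: 0b1100 ⊕ 0b1110 ⊕ 0b0110 = 0b0100.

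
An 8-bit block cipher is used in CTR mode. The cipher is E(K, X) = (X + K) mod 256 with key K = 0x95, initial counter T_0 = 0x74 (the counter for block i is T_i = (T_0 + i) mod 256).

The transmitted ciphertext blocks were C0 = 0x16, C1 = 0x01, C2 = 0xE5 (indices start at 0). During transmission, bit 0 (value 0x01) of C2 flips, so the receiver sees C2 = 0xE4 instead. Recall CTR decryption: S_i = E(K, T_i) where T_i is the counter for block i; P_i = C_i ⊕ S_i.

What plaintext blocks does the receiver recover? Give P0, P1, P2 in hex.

P0 = 0x1F, P1 = 0x0B, P2 = 0xEF

Only C2 changed, to 0xE4. In CTR, a change in C_i flips the same bit in P_i only; the keystream is unaffected. Decrypting the received ciphertext:
P0: T = 0x74, S = E(K, T) = 0x09; 0x16 ⊕ 0x09 = 0x1F.
P1: T = 0x75, S = E(K, T) = 0x0A; 0x01 ⊕ 0x0A = 0x0B.
P2: T = 0x76, S = E(K, T) = 0x0B; 0xE4 ⊕ 0x0B = 0xEF.
Blocks that differ from the original plaintext: P2.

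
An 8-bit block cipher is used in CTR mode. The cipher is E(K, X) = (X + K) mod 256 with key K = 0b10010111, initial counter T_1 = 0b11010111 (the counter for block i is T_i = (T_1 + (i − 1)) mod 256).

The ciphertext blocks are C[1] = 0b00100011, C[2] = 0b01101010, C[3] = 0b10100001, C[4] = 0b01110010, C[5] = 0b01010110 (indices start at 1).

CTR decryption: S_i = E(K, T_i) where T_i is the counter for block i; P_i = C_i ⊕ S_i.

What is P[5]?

P[5]: T = 0b11011011, S = E(K, T) = 0b01110010; 0b01010110 ⊕ 0b01110010 = 0b00100100.

P[5] = 0b00100100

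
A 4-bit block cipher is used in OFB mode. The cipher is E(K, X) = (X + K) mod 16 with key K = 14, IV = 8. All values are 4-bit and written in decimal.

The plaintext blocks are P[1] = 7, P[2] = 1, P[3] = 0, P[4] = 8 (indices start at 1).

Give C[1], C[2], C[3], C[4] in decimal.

C[1] = 1, C[2] = 5, C[3] = 2, C[4] = 8

OFB encryption: S_i = E(K, S_{i−1}) with S_{0} = IV; C_i = P_i ⊕ S_i.
C[1]: S = E(K, 8) = 6; 7 ⊕ 6 = 1.
C[2]: S = E(K, 6) = 4; 1 ⊕ 4 = 5.
C[3]: S = E(K, 4) = 2; 0 ⊕ 2 = 2.
C[4]: S = E(K, 2) = 0; 8 ⊕ 0 = 8.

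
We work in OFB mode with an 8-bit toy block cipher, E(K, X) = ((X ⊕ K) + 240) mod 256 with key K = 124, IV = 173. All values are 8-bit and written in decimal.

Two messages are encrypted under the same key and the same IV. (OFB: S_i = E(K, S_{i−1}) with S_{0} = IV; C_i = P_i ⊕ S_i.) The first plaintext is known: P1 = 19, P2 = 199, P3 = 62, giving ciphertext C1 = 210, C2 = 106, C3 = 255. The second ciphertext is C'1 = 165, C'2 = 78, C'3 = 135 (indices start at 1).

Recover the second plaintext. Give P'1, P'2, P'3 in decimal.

P'1 = 100, P'2 = 227, P'3 = 70

In OFB with a reused IV, both messages share the same keystream S_i, so C_i ⊕ C'_i = P_i ⊕ P'_i and thus P'_i = P_i ⊕ C_i ⊕ C'_i.
P'1: 19 ⊕ 210 ⊕ 165 = 100.
P'2: 199 ⊕ 106 ⊕ 78 = 227.
P'3: 62 ⊕ 255 ⊕ 135 = 70.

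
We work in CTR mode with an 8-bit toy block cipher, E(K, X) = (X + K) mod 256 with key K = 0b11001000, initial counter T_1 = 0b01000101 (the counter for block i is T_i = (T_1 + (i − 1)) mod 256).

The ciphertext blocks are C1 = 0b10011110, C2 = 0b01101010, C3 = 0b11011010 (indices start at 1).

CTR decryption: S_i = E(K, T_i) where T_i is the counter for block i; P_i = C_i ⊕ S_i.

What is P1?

P1 = 0b10010011

P1: T = 0b01000101, S = E(K, T) = 0b00001101; 0b10011110 ⊕ 0b00001101 = 0b10010011.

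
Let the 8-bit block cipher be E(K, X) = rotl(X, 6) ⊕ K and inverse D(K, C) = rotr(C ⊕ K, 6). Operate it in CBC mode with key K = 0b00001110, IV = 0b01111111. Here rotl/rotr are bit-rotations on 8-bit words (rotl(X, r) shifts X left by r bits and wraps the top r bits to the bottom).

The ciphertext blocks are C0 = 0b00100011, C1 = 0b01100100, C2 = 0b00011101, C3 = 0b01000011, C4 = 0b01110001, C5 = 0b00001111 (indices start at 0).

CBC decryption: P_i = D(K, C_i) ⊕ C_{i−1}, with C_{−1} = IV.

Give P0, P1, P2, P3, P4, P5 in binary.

P0: D(K, 0b00100011) = 0b10110100; 0b10110100 ⊕ 0b01111111 = 0b11001011.
P1: D(K, 0b01100100) = 0b10101001; 0b10101001 ⊕ 0b00100011 = 0b10001010.
P2: D(K, 0b00011101) = 0b01001100; 0b01001100 ⊕ 0b01100100 = 0b00101000.
P3: D(K, 0b01000011) = 0b00110101; 0b00110101 ⊕ 0b00011101 = 0b00101000.
P4: D(K, 0b01110001) = 0b11111101; 0b11111101 ⊕ 0b01000011 = 0b10111110.
P5: D(K, 0b00001111) = 0b00000100; 0b00000100 ⊕ 0b01110001 = 0b01110101.

P0 = 0b11001011, P1 = 0b10001010, P2 = 0b00101000, P3 = 0b00101000, P4 = 0b10111110, P5 = 0b01110101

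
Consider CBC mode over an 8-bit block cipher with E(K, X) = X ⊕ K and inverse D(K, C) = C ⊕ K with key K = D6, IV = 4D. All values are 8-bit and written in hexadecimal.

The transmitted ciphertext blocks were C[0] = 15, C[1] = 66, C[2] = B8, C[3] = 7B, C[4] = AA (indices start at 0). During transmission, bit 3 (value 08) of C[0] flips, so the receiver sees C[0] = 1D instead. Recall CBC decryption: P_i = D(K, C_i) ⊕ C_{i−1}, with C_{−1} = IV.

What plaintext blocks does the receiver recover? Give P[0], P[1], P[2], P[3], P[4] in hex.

Only C[0] changed, to 1D. In CBC, a change in C_i garbles P_i and flips the same bit in P_{i+1}. Decrypting the received ciphertext:
P[0]: D(K, 1D) = CB; CB ⊕ 4D = 86.
P[1]: D(K, 66) = B0; B0 ⊕ 1D = AD.
P[2]: D(K, B8) = 6E; 6E ⊕ 66 = 08.
P[3]: D(K, 7B) = AD; AD ⊕ B8 = 15.
P[4]: D(K, AA) = 7C; 7C ⊕ 7B = 07.
Blocks that differ from the original plaintext: P[0], P[1].

P[0] = 86, P[1] = AD, P[2] = 08, P[3] = 15, P[4] = 07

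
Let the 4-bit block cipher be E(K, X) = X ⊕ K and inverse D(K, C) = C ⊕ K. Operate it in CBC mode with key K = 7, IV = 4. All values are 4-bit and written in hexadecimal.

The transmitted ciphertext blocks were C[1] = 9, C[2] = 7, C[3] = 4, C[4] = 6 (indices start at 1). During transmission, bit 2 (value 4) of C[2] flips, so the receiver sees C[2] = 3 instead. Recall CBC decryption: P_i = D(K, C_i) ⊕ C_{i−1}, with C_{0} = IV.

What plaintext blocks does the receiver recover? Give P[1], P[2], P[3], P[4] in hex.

Only C[2] changed, to 3. In CBC, a change in C_i garbles P_i and flips the same bit in P_{i+1}. Decrypting the received ciphertext:
P[1]: D(K, 9) = E; E ⊕ 4 = A.
P[2]: D(K, 3) = 4; 4 ⊕ 9 = D.
P[3]: D(K, 4) = 3; 3 ⊕ 3 = 0.
P[4]: D(K, 6) = 1; 1 ⊕ 4 = 5.
Blocks that differ from the original plaintext: P[2], P[3].

P[1] = A, P[2] = D, P[3] = 0, P[4] = 5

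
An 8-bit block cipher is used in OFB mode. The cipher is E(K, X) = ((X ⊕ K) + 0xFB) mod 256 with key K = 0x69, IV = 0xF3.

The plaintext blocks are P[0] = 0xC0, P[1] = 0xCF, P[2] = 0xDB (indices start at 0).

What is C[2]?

OFB encryption: S_i = E(K, S_{i−1}) with S_{−1} = IV; C_i = P_i ⊕ S_i.
C[0]: S = E(K, 0xF3) = 0x95; 0xC0 ⊕ 0x95 = 0x55.
C[1]: S = E(K, 0x95) = 0xF7; 0xCF ⊕ 0xF7 = 0x38.
C[2]: S = E(K, 0xF7) = 0x99; 0xDB ⊕ 0x99 = 0x42.

C[2] = 0x42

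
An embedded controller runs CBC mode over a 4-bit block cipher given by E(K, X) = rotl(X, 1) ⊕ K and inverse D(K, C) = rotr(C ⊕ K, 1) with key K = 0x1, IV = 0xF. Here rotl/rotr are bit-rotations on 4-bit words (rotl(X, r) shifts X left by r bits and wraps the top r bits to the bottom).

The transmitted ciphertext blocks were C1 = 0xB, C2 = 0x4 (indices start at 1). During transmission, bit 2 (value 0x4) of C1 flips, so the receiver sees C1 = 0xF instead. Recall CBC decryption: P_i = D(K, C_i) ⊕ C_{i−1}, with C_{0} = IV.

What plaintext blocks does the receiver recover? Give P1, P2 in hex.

P1 = 0x8, P2 = 0x5

Only C1 changed, to 0xF. In CBC, a change in C_i garbles P_i and flips the same bit in P_{i+1}. Decrypting the received ciphertext:
P1: D(K, 0xF) = 0x7; 0x7 ⊕ 0xF = 0x8.
P2: D(K, 0x4) = 0xA; 0xA ⊕ 0xF = 0x5.
Blocks that differ from the original plaintext: P1, P2.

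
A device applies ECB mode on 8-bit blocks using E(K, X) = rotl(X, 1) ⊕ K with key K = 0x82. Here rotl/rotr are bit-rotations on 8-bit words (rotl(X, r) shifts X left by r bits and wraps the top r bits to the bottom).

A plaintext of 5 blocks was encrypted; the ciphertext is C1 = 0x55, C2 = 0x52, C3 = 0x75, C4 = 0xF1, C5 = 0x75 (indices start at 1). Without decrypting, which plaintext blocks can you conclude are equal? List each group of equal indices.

P3 = P5

ECB encrypts each block independently with the same key, so equal ciphertext blocks imply equal plaintext blocks.
C3 = C5 = 0x75, so P3 = P5.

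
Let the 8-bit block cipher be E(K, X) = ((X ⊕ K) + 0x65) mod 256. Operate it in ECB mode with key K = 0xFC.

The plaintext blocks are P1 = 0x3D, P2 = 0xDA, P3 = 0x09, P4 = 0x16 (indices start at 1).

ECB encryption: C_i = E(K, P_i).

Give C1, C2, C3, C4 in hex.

C1 = 0x26, C2 = 0x8B, C3 = 0x5A, C4 = 0x4F

C1: E(K, 0x3D) = 0x26.
C2: E(K, 0xDA) = 0x8B.
C3: E(K, 0x09) = 0x5A.
C4: E(K, 0x16) = 0x4F.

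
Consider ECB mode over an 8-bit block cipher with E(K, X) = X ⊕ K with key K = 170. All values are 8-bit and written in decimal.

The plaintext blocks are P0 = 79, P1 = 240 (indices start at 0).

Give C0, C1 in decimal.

C0 = 229, C1 = 90

ECB encryption: C_i = E(K, P_i).
C0: E(K, 79) = 229.
C1: E(K, 240) = 90.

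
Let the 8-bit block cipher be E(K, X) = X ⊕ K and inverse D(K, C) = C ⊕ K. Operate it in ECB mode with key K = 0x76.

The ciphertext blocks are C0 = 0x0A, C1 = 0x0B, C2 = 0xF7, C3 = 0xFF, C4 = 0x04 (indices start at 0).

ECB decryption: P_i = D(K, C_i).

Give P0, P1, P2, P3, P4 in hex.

P0 = 0x7C, P1 = 0x7D, P2 = 0x81, P3 = 0x89, P4 = 0x72

P0: D(K, 0x0A) = 0x7C.
P1: D(K, 0x0B) = 0x7D.
P2: D(K, 0xF7) = 0x81.
P3: D(K, 0xFF) = 0x89.
P4: D(K, 0x04) = 0x72.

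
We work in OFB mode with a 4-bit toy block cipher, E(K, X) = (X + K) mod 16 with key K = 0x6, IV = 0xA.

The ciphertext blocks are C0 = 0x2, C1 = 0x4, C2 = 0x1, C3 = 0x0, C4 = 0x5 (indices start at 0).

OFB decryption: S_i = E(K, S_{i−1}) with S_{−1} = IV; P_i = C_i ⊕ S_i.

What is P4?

P0: S = E(K, 0xA) = 0x0; 0x2 ⊕ 0x0 = 0x2.
P1: S = E(K, 0x0) = 0x6; 0x4 ⊕ 0x6 = 0x2.
P2: S = E(K, 0x6) = 0xC; 0x1 ⊕ 0xC = 0xD.
P3: S = E(K, 0xC) = 0x2; 0x0 ⊕ 0x2 = 0x2.
P4: S = E(K, 0x2) = 0x8; 0x5 ⊕ 0x8 = 0xD.

P4 = 0xD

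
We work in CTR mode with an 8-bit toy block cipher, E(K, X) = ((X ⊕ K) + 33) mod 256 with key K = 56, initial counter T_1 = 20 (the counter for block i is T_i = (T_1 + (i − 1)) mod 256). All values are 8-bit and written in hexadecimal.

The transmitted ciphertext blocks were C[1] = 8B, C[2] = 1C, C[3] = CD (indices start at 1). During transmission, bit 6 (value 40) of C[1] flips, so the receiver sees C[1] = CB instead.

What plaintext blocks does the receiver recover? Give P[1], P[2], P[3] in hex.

P[1] = 62, P[2] = B6, P[3] = 6A

CTR decryption: S_i = E(K, T_i) where T_i is the counter for block i; P_i = C_i ⊕ S_i.
Only C[1] changed, to CB. In CTR, a change in C_i flips the same bit in P_i only; the keystream is unaffected. Decrypting the received ciphertext:
P[1]: T = 20, S = E(K, T) = A9; CB ⊕ A9 = 62.
P[2]: T = 21, S = E(K, T) = AA; 1C ⊕ AA = B6.
P[3]: T = 22, S = E(K, T) = A7; CD ⊕ A7 = 6A.
Blocks that differ from the original plaintext: P[1].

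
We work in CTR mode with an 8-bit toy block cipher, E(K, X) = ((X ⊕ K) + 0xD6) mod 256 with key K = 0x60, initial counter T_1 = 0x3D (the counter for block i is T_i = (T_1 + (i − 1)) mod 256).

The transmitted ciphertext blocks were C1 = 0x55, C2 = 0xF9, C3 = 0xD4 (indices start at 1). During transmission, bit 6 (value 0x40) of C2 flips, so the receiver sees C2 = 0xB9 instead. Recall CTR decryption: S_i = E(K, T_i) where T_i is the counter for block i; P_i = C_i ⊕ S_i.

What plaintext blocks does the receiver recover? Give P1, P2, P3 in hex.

Only C2 changed, to 0xB9. In CTR, a change in C_i flips the same bit in P_i only; the keystream is unaffected. Decrypting the received ciphertext:
P1: T = 0x3D, S = E(K, T) = 0x33; 0x55 ⊕ 0x33 = 0x66.
P2: T = 0x3E, S = E(K, T) = 0x34; 0xB9 ⊕ 0x34 = 0x8D.
P3: T = 0x3F, S = E(K, T) = 0x35; 0xD4 ⊕ 0x35 = 0xE1.
Blocks that differ from the original plaintext: P2.

P1 = 0x66, P2 = 0x8D, P3 = 0xE1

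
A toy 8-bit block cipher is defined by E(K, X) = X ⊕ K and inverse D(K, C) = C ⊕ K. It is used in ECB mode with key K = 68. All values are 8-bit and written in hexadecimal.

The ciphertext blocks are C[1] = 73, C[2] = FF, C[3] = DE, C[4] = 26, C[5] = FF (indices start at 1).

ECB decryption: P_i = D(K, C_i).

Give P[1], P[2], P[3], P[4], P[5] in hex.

P[1]: D(K, 73) = 1B.
P[2]: D(K, FF) = 97.
P[3]: D(K, DE) = B6.
P[4]: D(K, 26) = 4E.
P[5]: D(K, FF) = 97.

P[1] = 1B, P[2] = 97, P[3] = B6, P[4] = 4E, P[5] = 97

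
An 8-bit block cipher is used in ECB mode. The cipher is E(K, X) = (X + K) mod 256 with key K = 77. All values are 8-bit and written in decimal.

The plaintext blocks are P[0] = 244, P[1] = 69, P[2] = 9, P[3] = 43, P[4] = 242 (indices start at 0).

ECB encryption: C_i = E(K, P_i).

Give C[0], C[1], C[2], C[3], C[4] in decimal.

C[0] = 65, C[1] = 146, C[2] = 86, C[3] = 120, C[4] = 63

C[0]: E(K, 244) = 65.
C[1]: E(K, 69) = 146.
C[2]: E(K, 9) = 86.
C[3]: E(K, 43) = 120.
C[4]: E(K, 242) = 63.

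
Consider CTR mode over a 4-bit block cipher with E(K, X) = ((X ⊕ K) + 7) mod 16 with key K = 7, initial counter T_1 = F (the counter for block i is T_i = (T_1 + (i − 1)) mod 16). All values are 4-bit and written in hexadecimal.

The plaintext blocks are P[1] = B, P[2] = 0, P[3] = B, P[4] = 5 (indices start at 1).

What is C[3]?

CTR encryption: S_i = E(K, T_i) where T_i is the counter for block i; C_i = P_i ⊕ S_i.
C[1]: T = F, S = E(K, T) = F; B ⊕ F = 4.
C[2]: T = 0, S = E(K, T) = E; 0 ⊕ E = E.
C[3]: T = 1, S = E(K, T) = D; B ⊕ D = 6.

C[3] = 6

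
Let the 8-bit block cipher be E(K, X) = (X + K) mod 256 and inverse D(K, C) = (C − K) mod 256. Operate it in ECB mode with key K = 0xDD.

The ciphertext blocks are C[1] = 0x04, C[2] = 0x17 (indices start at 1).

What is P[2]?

P[2] = 0x3A

ECB decryption: P_i = D(K, C_i).
P[2]: D(K, 0x17) = 0x3A.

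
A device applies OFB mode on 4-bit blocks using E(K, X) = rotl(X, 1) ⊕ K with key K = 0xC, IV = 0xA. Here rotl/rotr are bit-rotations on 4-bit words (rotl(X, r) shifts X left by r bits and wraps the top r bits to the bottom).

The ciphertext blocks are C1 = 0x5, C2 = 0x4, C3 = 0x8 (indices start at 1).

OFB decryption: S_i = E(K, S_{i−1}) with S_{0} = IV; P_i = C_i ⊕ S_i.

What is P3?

P3 = 0xB

P1: S = E(K, 0xA) = 0x9; 0x5 ⊕ 0x9 = 0xC.
P2: S = E(K, 0x9) = 0xF; 0x4 ⊕ 0xF = 0xB.
P3: S = E(K, 0xF) = 0x3; 0x8 ⊕ 0x3 = 0xB.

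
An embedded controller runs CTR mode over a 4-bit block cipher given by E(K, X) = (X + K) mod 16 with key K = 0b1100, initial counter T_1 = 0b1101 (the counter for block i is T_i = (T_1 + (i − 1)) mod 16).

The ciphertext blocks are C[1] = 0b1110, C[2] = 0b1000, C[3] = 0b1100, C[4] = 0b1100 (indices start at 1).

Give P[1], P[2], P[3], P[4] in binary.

P[1] = 0b0111, P[2] = 0b0010, P[3] = 0b0111, P[4] = 0b0000

CTR decryption: S_i = E(K, T_i) where T_i is the counter for block i; P_i = C_i ⊕ S_i.
P[1]: T = 0b1101, S = E(K, T) = 0b1001; 0b1110 ⊕ 0b1001 = 0b0111.
P[2]: T = 0b1110, S = E(K, T) = 0b1010; 0b1000 ⊕ 0b1010 = 0b0010.
P[3]: T = 0b1111, S = E(K, T) = 0b1011; 0b1100 ⊕ 0b1011 = 0b0111.
P[4]: T = 0b0000, S = E(K, T) = 0b1100; 0b1100 ⊕ 0b1100 = 0b0000.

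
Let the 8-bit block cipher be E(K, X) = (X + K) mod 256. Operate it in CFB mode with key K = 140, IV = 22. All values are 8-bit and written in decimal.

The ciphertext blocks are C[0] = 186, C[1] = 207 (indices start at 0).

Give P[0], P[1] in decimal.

CFB decryption: P_i = C_i ⊕ E(K, C_{i−1}), with C_{−1} = IV.
P[0]: E(K, 22) = 162; 186 ⊕ 162 = 24.
P[1]: E(K, 186) = 70; 207 ⊕ 70 = 137.

P[0] = 24, P[1] = 137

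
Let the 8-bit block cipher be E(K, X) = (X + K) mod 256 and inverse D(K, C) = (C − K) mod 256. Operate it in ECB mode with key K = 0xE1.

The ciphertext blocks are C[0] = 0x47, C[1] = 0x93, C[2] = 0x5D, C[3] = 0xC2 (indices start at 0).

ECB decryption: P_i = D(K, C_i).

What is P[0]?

P[0]: D(K, 0x47) = 0x66.

P[0] = 0x66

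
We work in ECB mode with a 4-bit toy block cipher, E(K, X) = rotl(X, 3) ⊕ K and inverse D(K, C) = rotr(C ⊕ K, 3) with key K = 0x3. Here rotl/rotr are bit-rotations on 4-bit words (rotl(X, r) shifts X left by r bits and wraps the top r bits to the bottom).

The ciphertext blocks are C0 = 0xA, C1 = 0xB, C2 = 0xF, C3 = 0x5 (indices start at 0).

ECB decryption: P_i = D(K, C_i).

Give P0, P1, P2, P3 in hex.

P0 = 0x3, P1 = 0x1, P2 = 0x9, P3 = 0xC

P0: D(K, 0xA) = 0x3.
P1: D(K, 0xB) = 0x1.
P2: D(K, 0xF) = 0x9.
P3: D(K, 0x5) = 0xC.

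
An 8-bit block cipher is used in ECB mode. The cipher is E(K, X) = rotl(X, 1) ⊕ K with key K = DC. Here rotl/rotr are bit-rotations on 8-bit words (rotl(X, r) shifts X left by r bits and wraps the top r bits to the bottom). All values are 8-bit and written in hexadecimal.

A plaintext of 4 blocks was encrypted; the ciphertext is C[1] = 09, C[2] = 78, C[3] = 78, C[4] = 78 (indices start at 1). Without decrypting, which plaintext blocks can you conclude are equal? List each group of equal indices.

ECB encrypts each block independently with the same key, so equal ciphertext blocks imply equal plaintext blocks.
C[2] = C[3] = C[4] = 78, so P[2] = P[3] = P[4].

P[2] = P[3] = P[4]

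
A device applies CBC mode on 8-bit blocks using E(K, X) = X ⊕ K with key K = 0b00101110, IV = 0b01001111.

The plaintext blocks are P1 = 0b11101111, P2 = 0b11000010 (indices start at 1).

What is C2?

C2 = 0b01100010

CBC encryption: C_i = E(K, P_i ⊕ C_{i−1}), with C_{0} = IV.
C1: P1 ⊕ 0b01001111 = 0b10100000; E(K, 0b10100000) = 0b10001110.
C2: P2 ⊕ 0b10001110 = 0b01001100; E(K, 0b01001100) = 0b01100010.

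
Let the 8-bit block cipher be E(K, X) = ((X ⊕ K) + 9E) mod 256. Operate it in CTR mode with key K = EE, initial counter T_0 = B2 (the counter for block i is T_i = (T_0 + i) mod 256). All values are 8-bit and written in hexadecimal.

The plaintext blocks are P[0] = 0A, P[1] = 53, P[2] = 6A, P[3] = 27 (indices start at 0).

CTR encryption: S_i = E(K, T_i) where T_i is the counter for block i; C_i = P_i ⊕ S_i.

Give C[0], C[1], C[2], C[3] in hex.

C[0]: T = B2, S = E(K, T) = FA; 0A ⊕ FA = F0.
C[1]: T = B3, S = E(K, T) = FB; 53 ⊕ FB = A8.
C[2]: T = B4, S = E(K, T) = F8; 6A ⊕ F8 = 92.
C[3]: T = B5, S = E(K, T) = F9; 27 ⊕ F9 = DE.

C[0] = F0, C[1] = A8, C[2] = 92, C[3] = DE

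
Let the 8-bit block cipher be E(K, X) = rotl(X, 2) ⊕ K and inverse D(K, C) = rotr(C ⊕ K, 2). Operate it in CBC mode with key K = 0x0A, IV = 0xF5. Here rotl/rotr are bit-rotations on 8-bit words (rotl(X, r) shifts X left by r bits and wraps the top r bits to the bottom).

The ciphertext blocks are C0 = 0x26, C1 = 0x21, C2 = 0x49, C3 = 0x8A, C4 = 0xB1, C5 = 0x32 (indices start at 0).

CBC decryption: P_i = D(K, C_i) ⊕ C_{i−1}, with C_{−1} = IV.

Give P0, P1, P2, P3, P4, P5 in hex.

P0: D(K, 0x26) = 0x0B; 0x0B ⊕ 0xF5 = 0xFE.
P1: D(K, 0x21) = 0xCA; 0xCA ⊕ 0x26 = 0xEC.
P2: D(K, 0x49) = 0xD0; 0xD0 ⊕ 0x21 = 0xF1.
P3: D(K, 0x8A) = 0x20; 0x20 ⊕ 0x49 = 0x69.
P4: D(K, 0xB1) = 0xEE; 0xEE ⊕ 0x8A = 0x64.
P5: D(K, 0x32) = 0x0E; 0x0E ⊕ 0xB1 = 0xBF.

P0 = 0xFE, P1 = 0xEC, P2 = 0xF1, P3 = 0x69, P4 = 0x64, P5 = 0xBF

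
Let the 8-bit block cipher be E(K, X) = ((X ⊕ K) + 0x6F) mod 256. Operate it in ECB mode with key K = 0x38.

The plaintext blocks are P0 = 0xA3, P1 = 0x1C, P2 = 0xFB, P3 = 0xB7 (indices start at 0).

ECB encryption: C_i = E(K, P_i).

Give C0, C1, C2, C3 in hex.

C0 = 0x0A, C1 = 0x93, C2 = 0x32, C3 = 0xFE

C0: E(K, 0xA3) = 0x0A.
C1: E(K, 0x1C) = 0x93.
C2: E(K, 0xFB) = 0x32.
C3: E(K, 0xB7) = 0xFE.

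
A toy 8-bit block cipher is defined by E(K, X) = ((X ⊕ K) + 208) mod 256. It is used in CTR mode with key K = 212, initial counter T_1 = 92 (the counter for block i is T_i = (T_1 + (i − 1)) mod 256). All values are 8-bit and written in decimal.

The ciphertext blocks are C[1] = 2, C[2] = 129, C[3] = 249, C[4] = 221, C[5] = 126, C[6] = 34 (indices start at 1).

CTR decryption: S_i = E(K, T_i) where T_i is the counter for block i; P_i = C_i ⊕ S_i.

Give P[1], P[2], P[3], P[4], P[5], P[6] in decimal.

P[1]: T = 92, S = E(K, T) = 88; 2 ⊕ 88 = 90.
P[2]: T = 93, S = E(K, T) = 89; 129 ⊕ 89 = 216.
P[3]: T = 94, S = E(K, T) = 90; 249 ⊕ 90 = 163.
P[4]: T = 95, S = E(K, T) = 91; 221 ⊕ 91 = 134.
P[5]: T = 96, S = E(K, T) = 132; 126 ⊕ 132 = 250.
P[6]: T = 97, S = E(K, T) = 133; 34 ⊕ 133 = 167.

P[1] = 90, P[2] = 216, P[3] = 163, P[4] = 134, P[5] = 250, P[6] = 167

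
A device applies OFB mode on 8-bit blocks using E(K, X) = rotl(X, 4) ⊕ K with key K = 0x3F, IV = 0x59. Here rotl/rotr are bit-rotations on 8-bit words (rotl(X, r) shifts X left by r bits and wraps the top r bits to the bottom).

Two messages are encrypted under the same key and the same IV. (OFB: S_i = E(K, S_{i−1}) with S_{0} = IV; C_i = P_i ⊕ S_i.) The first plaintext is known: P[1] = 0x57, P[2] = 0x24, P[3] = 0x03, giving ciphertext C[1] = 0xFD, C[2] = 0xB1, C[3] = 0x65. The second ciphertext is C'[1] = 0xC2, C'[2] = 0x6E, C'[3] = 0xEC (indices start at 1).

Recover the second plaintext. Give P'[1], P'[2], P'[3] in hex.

In OFB with a reused IV, both messages share the same keystream S_i, so C_i ⊕ C'_i = P_i ⊕ P'_i and thus P'_i = P_i ⊕ C_i ⊕ C'_i.
P'[1]: 0x57 ⊕ 0xFD ⊕ 0xC2 = 0x68.
P'[2]: 0x24 ⊕ 0xB1 ⊕ 0x6E = 0xFB.
P'[3]: 0x03 ⊕ 0x65 ⊕ 0xEC = 0x8A.

P'[1] = 0x68, P'[2] = 0xFB, P'[3] = 0x8A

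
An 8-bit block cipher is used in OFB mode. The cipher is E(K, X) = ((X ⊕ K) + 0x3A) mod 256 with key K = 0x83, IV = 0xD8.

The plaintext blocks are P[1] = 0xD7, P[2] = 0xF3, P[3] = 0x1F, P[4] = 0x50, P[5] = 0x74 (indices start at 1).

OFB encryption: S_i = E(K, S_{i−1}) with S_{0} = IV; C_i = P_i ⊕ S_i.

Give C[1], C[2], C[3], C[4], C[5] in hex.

C[1] = 0x42, C[2] = 0xA3, C[3] = 0x12, C[4] = 0x98, C[5] = 0xF1

C[1]: S = E(K, 0xD8) = 0x95; 0xD7 ⊕ 0x95 = 0x42.
C[2]: S = E(K, 0x95) = 0x50; 0xF3 ⊕ 0x50 = 0xA3.
C[3]: S = E(K, 0x50) = 0x0D; 0x1F ⊕ 0x0D = 0x12.
C[4]: S = E(K, 0x0D) = 0xC8; 0x50 ⊕ 0xC8 = 0x98.
C[5]: S = E(K, 0xC8) = 0x85; 0x74 ⊕ 0x85 = 0xF1.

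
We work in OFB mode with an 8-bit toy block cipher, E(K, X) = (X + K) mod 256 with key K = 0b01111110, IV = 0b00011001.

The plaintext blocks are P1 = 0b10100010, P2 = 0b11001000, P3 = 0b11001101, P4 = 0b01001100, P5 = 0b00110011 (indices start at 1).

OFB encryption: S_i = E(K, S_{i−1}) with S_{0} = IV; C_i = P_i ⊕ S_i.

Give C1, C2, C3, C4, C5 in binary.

C1: S = E(K, 0b00011001) = 0b10010111; 0b10100010 ⊕ 0b10010111 = 0b00110101.
C2: S = E(K, 0b10010111) = 0b00010101; 0b11001000 ⊕ 0b00010101 = 0b11011101.
C3: S = E(K, 0b00010101) = 0b10010011; 0b11001101 ⊕ 0b10010011 = 0b01011110.
C4: S = E(K, 0b10010011) = 0b00010001; 0b01001100 ⊕ 0b00010001 = 0b01011101.
C5: S = E(K, 0b00010001) = 0b10001111; 0b00110011 ⊕ 0b10001111 = 0b10111100.

C1 = 0b00110101, C2 = 0b11011101, C3 = 0b01011110, C4 = 0b01011101, C5 = 0b10111100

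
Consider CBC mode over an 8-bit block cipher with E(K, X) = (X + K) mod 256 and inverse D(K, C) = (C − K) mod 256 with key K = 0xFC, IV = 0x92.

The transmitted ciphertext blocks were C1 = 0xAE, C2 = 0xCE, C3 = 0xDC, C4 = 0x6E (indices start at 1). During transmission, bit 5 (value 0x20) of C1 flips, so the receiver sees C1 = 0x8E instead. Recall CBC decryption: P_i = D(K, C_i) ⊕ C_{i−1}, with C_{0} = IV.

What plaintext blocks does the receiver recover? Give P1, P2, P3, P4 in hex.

P1 = 0x00, P2 = 0x5C, P3 = 0x2E, P4 = 0xAE

Only C1 changed, to 0x8E. In CBC, a change in C_i garbles P_i and flips the same bit in P_{i+1}. Decrypting the received ciphertext:
P1: D(K, 0x8E) = 0x92; 0x92 ⊕ 0x92 = 0x00.
P2: D(K, 0xCE) = 0xD2; 0xD2 ⊕ 0x8E = 0x5C.
P3: D(K, 0xDC) = 0xE0; 0xE0 ⊕ 0xCE = 0x2E.
P4: D(K, 0x6E) = 0x72; 0x72 ⊕ 0xDC = 0xAE.
Blocks that differ from the original plaintext: P1, P2.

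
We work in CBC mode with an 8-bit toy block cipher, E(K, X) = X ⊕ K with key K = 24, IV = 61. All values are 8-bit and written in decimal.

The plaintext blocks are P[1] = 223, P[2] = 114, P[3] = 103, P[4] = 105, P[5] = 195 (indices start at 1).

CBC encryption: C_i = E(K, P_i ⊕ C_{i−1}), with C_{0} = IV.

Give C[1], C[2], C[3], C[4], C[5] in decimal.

C[1]: P[1] ⊕ 61 = 226; E(K, 226) = 250.
C[2]: P[2] ⊕ 250 = 136; E(K, 136) = 144.
C[3]: P[3] ⊕ 144 = 247; E(K, 247) = 239.
C[4]: P[4] ⊕ 239 = 134; E(K, 134) = 158.
C[5]: P[5] ⊕ 158 = 93; E(K, 93) = 69.

C[1] = 250, C[2] = 144, C[3] = 239, C[4] = 158, C[5] = 69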